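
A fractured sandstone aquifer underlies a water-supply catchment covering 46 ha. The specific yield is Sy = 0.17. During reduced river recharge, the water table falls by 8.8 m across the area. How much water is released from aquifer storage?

ΔV ≈ 6.88 × 10^5 m³

A = 46 ha = 4.6 × 10^5 m²
ΔV = Sy × A × Δh = 0.17 × 4.6 × 10^5 m² × 8.8 m = 6.882 × 10^5 m³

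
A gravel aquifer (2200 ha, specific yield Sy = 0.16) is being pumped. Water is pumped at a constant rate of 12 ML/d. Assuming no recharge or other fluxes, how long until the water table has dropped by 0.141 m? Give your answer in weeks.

A = 2200 ha = 2.2 × 10^7 m²
ΔV = Sy × A × Δh = 0.16 × 2.2 × 10^7 × 0.141 = 4.963 × 10^5 m³
Q = 12 ML/d = 12000 m³/d
t = ΔV / Q = 4.963 × 10^5 m³ / 12000 m³/d = 41.36 d
t = 41.36 d ≈ 5.909 weeks

t ≈ 5.91 weeks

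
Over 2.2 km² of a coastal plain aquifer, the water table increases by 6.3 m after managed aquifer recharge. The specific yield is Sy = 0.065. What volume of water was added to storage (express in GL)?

A = 2.2 km² = 2.2 × 10^6 m²
ΔV = Sy × A × Δh = 0.065 × 2.2 × 10^6 m² × 6.3 m = 9.009 × 10^5 m³
ΔV = 9.009 × 10^5 m³ = 0.9009 GL

ΔV ≈ 0.901 GL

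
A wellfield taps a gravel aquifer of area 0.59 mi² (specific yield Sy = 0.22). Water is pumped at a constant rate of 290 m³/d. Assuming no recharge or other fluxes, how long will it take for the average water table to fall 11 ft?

t ≈ 3890 days

A = 0.59 mi² = 1.528 × 10^6 m²
Δh = 11 ft = 3.353 m
ΔV = Sy × A × Δh = 0.22 × 1.528 × 10^6 × 3.353 = 1.127 × 10^6 m³
t = ΔV / Q = 1.127 × 10^6 m³ / 290 m³/d = 3887 d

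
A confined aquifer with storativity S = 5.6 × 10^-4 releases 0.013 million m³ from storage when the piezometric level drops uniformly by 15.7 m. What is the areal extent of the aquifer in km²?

A ≈ 1.48 km²

ΔV = 0.013 million m³ = 13000 m³
A = ΔV / (S × Δh) = 13000 / (5.6 × 10^-4 × 15.7) = 1.479 × 10^6 m²
A = 1.479 × 10^6 m² = 1.479 km²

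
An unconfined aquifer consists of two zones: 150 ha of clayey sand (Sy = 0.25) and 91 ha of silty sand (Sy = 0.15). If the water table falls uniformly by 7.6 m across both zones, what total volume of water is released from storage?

A₁ = 150 ha = 1.5 × 10^6 m²; A₂ = 91 ha = 9.1 × 10^5 m²
ΔV₁ = 0.25 × 1.5 × 10^6 × 7.6 = 2.85 × 10^6 m³
ΔV₂ = 0.15 × 9.1 × 10^5 × 7.6 = 1.037 × 10^6 m³
ΔV = ΔV₁ + ΔV₂ = 3.887 × 10^6 m³

ΔV ≈ 3.89 × 10^6 m³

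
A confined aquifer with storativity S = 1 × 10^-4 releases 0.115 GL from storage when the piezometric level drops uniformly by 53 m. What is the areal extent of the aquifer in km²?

ΔV = 0.115 GL = 1.15 × 10^5 m³
A = ΔV / (S × Δh) = 1.15 × 10^5 / (1 × 10^-4 × 53) = 2.17 × 10^7 m²
A = 2.17 × 10^7 m² = 21.7 km²

A ≈ 21.7 km²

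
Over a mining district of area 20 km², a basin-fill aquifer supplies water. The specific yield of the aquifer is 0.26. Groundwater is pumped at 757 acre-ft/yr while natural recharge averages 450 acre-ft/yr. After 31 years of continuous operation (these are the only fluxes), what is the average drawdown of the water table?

A = 20 km² = 2 × 10^7 m²
Net abstraction = 757 − 450 = 307 acre-ft/yr
Q_net = 307 acre-ft/yr = 1037 m³/d
t = 31 years = 11320 d
ΔV = Q × t = 1037 m³/d × 11320 d = 1.174 × 10^7 m³
Δh = ΔV / (Sy × A) = 1.174 × 10^7 / (0.26 × 2 × 10^7) = 2.258 m

Δh ≈ 2.26 m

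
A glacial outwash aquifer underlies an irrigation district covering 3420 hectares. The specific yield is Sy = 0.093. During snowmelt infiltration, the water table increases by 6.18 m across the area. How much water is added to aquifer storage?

ΔV ≈ 1.97 × 10^7 m³

A = 3420 hectares = 3.42 × 10^7 m²
ΔV = Sy × A × Δh = 0.093 × 3.42 × 10^7 m² × 6.18 m = 1.966 × 10^7 m³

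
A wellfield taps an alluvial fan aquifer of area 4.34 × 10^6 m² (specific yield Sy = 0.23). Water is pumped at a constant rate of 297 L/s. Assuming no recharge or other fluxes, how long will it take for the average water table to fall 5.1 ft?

t ≈ 60.5 days

Δh = 5.1 ft = 1.554 m
ΔV = Sy × A × Δh = 0.23 × 4.34 × 10^6 × 1.554 = 1.552 × 10^6 m³
Q = 297 L/s = 25660 m³/d
t = ΔV / Q = 1.552 × 10^6 m³ / 25660 m³/d = 60.47 d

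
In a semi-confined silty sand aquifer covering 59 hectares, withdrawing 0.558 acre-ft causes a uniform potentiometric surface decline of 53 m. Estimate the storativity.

A = 59 hectares = 5.9 × 10^5 m²
ΔV = 0.558 acre-ft = 688.3 m³
S = ΔV / (A × Δh) = 688.3 m³ / (5.9 × 10^5 m² × 53 m) = 2.201 × 10^-5

S ≈ 2.2 × 10^-5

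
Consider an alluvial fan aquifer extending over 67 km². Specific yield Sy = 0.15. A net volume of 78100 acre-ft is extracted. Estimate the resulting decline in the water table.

Δh ≈ 9.59 m

A = 67 km² = 6.7 × 10^7 m²
ΔV = 78100 acre-ft = 9.633 × 10^7 m³
Δh = ΔV / (Sy × A) = 9.633 × 10^7 m³ / (0.15 × 6.7 × 10^7 m²) = 9.586 m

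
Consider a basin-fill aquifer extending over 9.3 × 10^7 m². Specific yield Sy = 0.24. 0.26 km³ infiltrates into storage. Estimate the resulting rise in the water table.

ΔV = 0.26 km³ = 2.6 × 10^8 m³
Δh = ΔV / (Sy × A) = 2.6 × 10^8 m³ / (0.24 × 9.3 × 10^7 m²) = 11.65 m

Δh ≈ 11.6 m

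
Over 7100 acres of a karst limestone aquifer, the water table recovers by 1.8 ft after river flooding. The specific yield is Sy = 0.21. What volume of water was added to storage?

ΔV ≈ 3.31 × 10^6 m³

A = 7100 acres = 2.873 × 10^7 m²
Δh = 1.8 ft = 0.5486 m
ΔV = Sy × A × Δh = 0.21 × 2.873 × 10^7 m² × 0.5486 m = 3.31 × 10^6 m³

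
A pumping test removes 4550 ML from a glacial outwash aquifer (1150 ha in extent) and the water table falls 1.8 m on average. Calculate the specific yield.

A = 1150 ha = 1.15 × 10^7 m²
ΔV = 4550 ML = 4.55 × 10^6 m³
Sy = ΔV / (A × Δh) = 4.55 × 10^6 m³ / (1.15 × 10^7 m² × 1.8 m) = 0.2198

Sy ≈ 0.22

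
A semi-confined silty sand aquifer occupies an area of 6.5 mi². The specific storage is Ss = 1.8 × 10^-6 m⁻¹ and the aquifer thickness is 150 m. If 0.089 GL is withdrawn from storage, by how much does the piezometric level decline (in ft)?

S = Ss × b = 1.8 × 10^-6 m⁻¹ × 150 m = 2.7 × 10^-4
A = 6.5 mi² = 1.683 × 10^7 m²
ΔV = 0.089 GL = 89000 m³
Δh = ΔV / (S × A) = 89000 m³ / (2.7 × 10^-4 × 1.683 × 10^7 m²) = 19.58 m
Δh = 19.58 m = 64.24 ft

Δh ≈ 64.2 ft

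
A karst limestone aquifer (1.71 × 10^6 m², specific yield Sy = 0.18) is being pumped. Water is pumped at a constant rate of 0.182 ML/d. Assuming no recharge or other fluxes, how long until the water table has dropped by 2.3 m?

ΔV = Sy × A × Δh = 0.18 × 1.71 × 10^6 × 2.3 = 7.079 × 10^5 m³
Q = 0.182 ML/d = 182 m³/d
t = ΔV / Q = 7.079 × 10^5 m³ / 182 m³/d = 3890 d

t ≈ 3890 days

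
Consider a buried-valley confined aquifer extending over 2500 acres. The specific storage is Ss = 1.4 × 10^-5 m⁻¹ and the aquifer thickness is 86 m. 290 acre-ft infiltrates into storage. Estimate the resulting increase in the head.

Δh ≈ 29.4 m

S = Ss × b = 1.4 × 10^-5 m⁻¹ × 86 m = 1.204 × 10^-3
A = 2500 acres = 1.012 × 10^7 m²
ΔV = 290 acre-ft = 3.577 × 10^5 m³
Δh = ΔV / (S × A) = 3.577 × 10^5 m³ / (0.001204 × 1.012 × 10^7 m²) = 29.37 m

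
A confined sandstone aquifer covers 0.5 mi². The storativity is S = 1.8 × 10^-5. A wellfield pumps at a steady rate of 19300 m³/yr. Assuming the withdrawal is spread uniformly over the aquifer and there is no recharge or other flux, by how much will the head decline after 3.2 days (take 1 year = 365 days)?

A = 0.5 mi² = 1.295 × 10^6 m²
Q = 19300 m³/yr = 52.88 m³/d
ΔV = Q × t = 52.88 m³/d × 3.2 d = 169.2 m³
Δh = ΔV / (S × A) = 169.2 / (1.8 × 10^-5 × 1.295 × 10^6) = 7.259 m

Δh ≈ 7.26 m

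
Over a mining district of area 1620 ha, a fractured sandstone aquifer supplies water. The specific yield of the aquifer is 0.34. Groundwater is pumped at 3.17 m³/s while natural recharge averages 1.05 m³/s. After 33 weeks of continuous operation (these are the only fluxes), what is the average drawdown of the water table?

A = 1620 ha = 1.62 × 10^7 m²
Net abstraction = 3.17 − 1.05 = 2.12 m³/s
Q_net = 2.12 m³/s = 1.832 × 10^5 m³/d
t = 33 weeks = 231 d
ΔV = Q × t = 1.832 × 10^5 m³/d × 231 d = 4.231 × 10^7 m³
Δh = ΔV / (Sy × A) = 4.231 × 10^7 / (0.34 × 1.62 × 10^7) = 7.682 m

Δh ≈ 7.68 m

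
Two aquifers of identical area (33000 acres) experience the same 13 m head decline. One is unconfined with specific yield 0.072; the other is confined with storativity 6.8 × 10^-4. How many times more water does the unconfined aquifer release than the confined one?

ΔV_u / ΔV_c ≈ 106

A = 33000 acres = 1.335 × 10^8 m²
Unconfined: ΔV_u = Sy × A × Δh = 0.072 × 1.335 × 10^8 × 13 = 1.25 × 10^8 m³
Confined: ΔV_c = S × A × Δh = 6.8 × 10^-4 × 1.335 × 10^8 × 13 = 1.181 × 10^6 m³
Ratio = ΔV_u / ΔV_c = Sy / S = 0.072 / 6.8 × 10^-4 = 105.9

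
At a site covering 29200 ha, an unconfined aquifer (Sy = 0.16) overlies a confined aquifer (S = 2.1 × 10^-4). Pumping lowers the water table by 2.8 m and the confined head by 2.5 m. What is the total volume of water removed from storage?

ΔV ≈ 1.31 × 10^8 m³

A = 29200 ha = 2.92 × 10^8 m²
Unconfined: ΔV_u = Sy × A × Δh_u = 0.16 × 2.92 × 10^8 × 2.8 = 1.308 × 10^8 m³
Confined: ΔV_c = S × A × Δh_c = 2.1 × 10^-4 × 2.92 × 10^8 × 2.5 = 1.533 × 10^5 m³
Total ΔV = 1.308 × 10^8 + 1.533 × 10^5 = 1.31 × 10^8 m³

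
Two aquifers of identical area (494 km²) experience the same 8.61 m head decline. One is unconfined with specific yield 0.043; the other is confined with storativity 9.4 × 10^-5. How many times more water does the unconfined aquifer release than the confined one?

ΔV_u / ΔV_c ≈ 457

A = 494 km² = 4.94 × 10^8 m²
Unconfined: ΔV_u = Sy × A × Δh = 0.043 × 4.94 × 10^8 × 8.61 = 1.829 × 10^8 m³
Confined: ΔV_c = S × A × Δh = 9.4 × 10^-5 × 4.94 × 10^8 × 8.61 = 3.998 × 10^5 m³
Ratio = ΔV_u / ΔV_c = Sy / S = 0.043 / 9.4 × 10^-5 = 457.4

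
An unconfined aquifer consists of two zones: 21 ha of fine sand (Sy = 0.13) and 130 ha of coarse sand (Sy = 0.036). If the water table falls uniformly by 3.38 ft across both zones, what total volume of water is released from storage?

ΔV ≈ 76300 m³

A₁ = 21 ha = 2.1 × 10^5 m²; A₂ = 130 ha = 1.3 × 10^6 m²
Δh = 3.38 ft = 1.03 m
ΔV₁ = 0.13 × 2.1 × 10^5 × 1.03 = 28130 m³
ΔV₂ = 0.036 × 1.3 × 10^6 × 1.03 = 48210 m³
ΔV = ΔV₁ + ΔV₂ = 76340 m³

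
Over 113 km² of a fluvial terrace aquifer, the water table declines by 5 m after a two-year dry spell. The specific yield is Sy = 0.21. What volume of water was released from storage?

ΔV ≈ 1.19 × 10^8 m³

A = 113 km² = 1.13 × 10^8 m²
ΔV = Sy × A × Δh = 0.21 × 1.13 × 10^8 m² × 5 m = 1.187 × 10^8 m³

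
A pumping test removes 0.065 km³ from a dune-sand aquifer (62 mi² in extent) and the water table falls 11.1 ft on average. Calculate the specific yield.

A = 62 mi² = 1.606 × 10^8 m²
Δh = 11.1 ft = 3.383 m
ΔV = 0.065 km³ = 6.5 × 10^7 m³
Sy = ΔV / (A × Δh) = 6.5 × 10^7 m³ / (1.606 × 10^8 m² × 3.383 m) = 0.1196

Sy ≈ 0.12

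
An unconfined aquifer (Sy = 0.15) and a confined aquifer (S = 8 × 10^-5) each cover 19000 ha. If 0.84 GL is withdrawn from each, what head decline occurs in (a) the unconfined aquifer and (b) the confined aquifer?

A = 19000 ha = 1.9 × 10^8 m²
ΔV = 0.84 GL = 8.4 × 10^5 m³
Unconfined: Δh_u = ΔV/(Sy·A) = 8.4 × 10^5/(0.15 × 1.9 × 10^8) = 0.02947 m
Confined: Δh_c = ΔV/(S·A) = 8.4 × 10^5/(8 × 10^-5 × 1.9 × 10^8) = 55.26 m

Δh_u ≈ 0.0295 m; Δh_c ≈ 55.3 m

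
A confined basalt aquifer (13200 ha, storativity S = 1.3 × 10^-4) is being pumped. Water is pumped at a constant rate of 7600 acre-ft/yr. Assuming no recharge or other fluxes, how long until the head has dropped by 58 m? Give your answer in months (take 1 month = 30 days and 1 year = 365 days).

t ≈ 1.29 months

A = 13200 ha = 1.32 × 10^8 m²
ΔV = S × A × Δh = 1.3 × 10^-4 × 1.32 × 10^8 × 58 = 9.953 × 10^5 m³
Q = 7600 acre-ft/yr = 25680 m³/d
t = ΔV / Q = 9.953 × 10^5 m³ / 25680 m³/d = 38.75 d
t = 38.75 d ≈ 1.292 months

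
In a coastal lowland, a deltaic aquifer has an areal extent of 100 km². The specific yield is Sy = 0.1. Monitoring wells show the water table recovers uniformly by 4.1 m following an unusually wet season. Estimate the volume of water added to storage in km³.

A = 100 km² = 1 × 10^8 m²
ΔV = Sy × A × Δh = 0.1 × 1 × 10^8 m² × 4.1 m = 4.1 × 10^7 m³
ΔV = 4.1 × 10^7 m³ = 0.041 km³

ΔV ≈ 0.041 km³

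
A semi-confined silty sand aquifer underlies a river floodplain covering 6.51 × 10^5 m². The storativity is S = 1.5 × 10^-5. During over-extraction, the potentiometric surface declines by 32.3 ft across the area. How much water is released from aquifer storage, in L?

ΔV ≈ 96100 L

Δh = 32.3 ft = 9.845 m
ΔV = S × A × Δh = 1.5 × 10^-5 × 6.51 × 10^5 m² × 9.845 m = 96.14 m³
ΔV = 96.14 m³ = 96140 L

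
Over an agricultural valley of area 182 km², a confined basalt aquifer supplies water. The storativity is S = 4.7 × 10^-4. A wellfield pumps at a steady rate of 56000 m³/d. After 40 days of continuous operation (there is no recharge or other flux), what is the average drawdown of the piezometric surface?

Δh ≈ 26.2 m

A = 182 km² = 1.82 × 10^8 m²
ΔV = Q × t = 56000 m³/d × 40 d = 2.24 × 10^6 m³
Δh = ΔV / (S × A) = 2.24 × 10^6 / (4.7 × 10^-4 × 1.82 × 10^8) = 26.19 m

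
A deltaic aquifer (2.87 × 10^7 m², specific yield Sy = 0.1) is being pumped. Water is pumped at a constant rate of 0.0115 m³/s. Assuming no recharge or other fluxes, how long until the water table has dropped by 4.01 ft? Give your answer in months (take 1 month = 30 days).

Δh = 4.01 ft = 1.222 m
ΔV = Sy × A × Δh = 0.1 × 2.87 × 10^7 × 1.222 = 3.508 × 10^6 m³
Q = 0.0115 m³/s = 993.6 m³/d
t = ΔV / Q = 3.508 × 10^6 m³ / 993.6 m³/d = 3530 d
t = 3530 d ≈ 117.7 months

t ≈ 118 months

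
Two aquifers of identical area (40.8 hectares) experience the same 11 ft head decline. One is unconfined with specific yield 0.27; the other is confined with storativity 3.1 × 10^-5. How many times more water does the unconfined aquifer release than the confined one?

A = 40.8 hectares = 4.08 × 10^5 m²
Δh = 11 ft = 3.353 m
Unconfined: ΔV_u = Sy × A × Δh = 0.27 × 4.08 × 10^5 × 3.353 = 3.693 × 10^5 m³
Confined: ΔV_c = S × A × Δh = 3.1 × 10^-5 × 4.08 × 10^5 × 3.353 = 42.41 m³
Ratio = ΔV_u / ΔV_c = Sy / S = 0.27 / 3.1 × 10^-5 = 8710

ΔV_u / ΔV_c ≈ 8710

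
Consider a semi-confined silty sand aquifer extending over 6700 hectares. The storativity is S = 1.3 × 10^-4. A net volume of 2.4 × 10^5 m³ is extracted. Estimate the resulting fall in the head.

Δh ≈ 27.6 m

A = 6700 hectares = 6.7 × 10^7 m²
Δh = ΔV / (S × A) = 2.4 × 10^5 m³ / (1.3 × 10^-4 × 6.7 × 10^7 m²) = 27.55 m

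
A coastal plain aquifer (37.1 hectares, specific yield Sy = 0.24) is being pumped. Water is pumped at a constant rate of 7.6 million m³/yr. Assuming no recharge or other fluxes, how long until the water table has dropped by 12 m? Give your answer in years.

t ≈ 0.141 years

A = 37.1 hectares = 3.71 × 10^5 m²
ΔV = Sy × A × Δh = 0.24 × 3.71 × 10^5 × 12 = 1.068 × 10^6 m³
Q = 7.6 million m³/yr = 20820 m³/d
t = ΔV / Q = 1.068 × 10^6 m³ / 20820 m³/d = 51.32 d
t = 51.32 d ≈ 0.1406 years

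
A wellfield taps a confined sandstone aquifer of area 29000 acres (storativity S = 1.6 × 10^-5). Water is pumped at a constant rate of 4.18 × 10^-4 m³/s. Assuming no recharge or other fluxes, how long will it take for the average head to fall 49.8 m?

A = 29000 acres = 1.174 × 10^8 m²
ΔV = S × A × Δh = 1.6 × 10^-5 × 1.174 × 10^8 × 49.8 = 93510 m³
Q = 4.18 × 10^-4 m³/s = 36.12 m³/d
t = ΔV / Q = 93510 m³ / 36.12 m³/d = 2589 d

t ≈ 2590 days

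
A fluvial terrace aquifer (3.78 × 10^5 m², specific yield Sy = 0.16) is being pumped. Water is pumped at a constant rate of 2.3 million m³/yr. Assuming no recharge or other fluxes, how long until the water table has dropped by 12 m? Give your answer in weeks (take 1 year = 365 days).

t ≈ 16.5 weeks

ΔV = Sy × A × Δh = 0.16 × 3.78 × 10^5 × 12 = 7.258 × 10^5 m³
Q = 2.3 million m³/yr = 6301 m³/d
t = ΔV / Q = 7.258 × 10^5 m³ / 6301 m³/d = 115.2 d
t = 115.2 d ≈ 16.45 weeks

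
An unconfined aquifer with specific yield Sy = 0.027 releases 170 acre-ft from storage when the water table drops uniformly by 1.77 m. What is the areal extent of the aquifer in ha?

A ≈ 439 ha

ΔV = 170 acre-ft = 2.097 × 10^5 m³
A = ΔV / (Sy × Δh) = 2.097 × 10^5 / (0.027 × 1.77) = 4.388 × 10^6 m²
A = 4.388 × 10^6 m² = 438.8 ha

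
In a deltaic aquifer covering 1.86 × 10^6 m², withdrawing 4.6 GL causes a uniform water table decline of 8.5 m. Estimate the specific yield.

ΔV = 4.6 GL = 4.6 × 10^6 m³
Sy = ΔV / (A × Δh) = 4.6 × 10^6 m³ / (1.86 × 10^6 m² × 8.5 m) = 0.291

Sy ≈ 0.29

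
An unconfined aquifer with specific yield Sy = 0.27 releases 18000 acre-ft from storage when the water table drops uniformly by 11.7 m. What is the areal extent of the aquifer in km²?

A ≈ 7.03 km²

ΔV = 18000 acre-ft = 2.22 × 10^7 m³
A = ΔV / (Sy × Δh) = 2.22 × 10^7 / (0.27 × 11.7) = 7.028 × 10^6 m²
A = 7.028 × 10^6 m² = 7.028 km²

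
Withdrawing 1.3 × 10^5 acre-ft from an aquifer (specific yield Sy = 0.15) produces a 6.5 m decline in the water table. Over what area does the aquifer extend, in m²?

ΔV = 1.3 × 10^5 acre-ft = 1.604 × 10^8 m³
A = ΔV / (Sy × Δh) = 1.604 × 10^8 / (0.15 × 6.5) = 1.645 × 10^8 m²

A ≈ 1.64 × 10^8 m²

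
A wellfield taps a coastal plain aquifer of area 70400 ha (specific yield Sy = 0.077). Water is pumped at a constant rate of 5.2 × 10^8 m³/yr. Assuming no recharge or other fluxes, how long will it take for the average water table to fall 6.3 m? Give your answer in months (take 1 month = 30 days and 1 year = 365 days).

t ≈ 7.99 months

A = 70400 ha = 7.04 × 10^8 m²
ΔV = Sy × A × Δh = 0.077 × 7.04 × 10^8 × 6.3 = 3.415 × 10^8 m³
Q = 5.2 × 10^8 m³/yr = 1.425 × 10^6 m³/d
t = ΔV / Q = 3.415 × 10^8 m³ / 1.425 × 10^6 m³/d = 239.7 d
t = 239.7 d ≈ 7.99 months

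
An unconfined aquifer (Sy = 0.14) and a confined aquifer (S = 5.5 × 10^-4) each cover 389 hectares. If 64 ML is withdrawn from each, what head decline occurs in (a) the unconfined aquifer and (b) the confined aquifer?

Δh_u ≈ 0.118 m; Δh_c ≈ 29.9 m

A = 389 hectares = 3.89 × 10^6 m²
ΔV = 64 ML = 64000 m³
Unconfined: Δh_u = ΔV/(Sy·A) = 64000/(0.14 × 3.89 × 10^6) = 0.1175 m
Confined: Δh_c = ΔV/(S·A) = 64000/(5.5 × 10^-4 × 3.89 × 10^6) = 29.91 m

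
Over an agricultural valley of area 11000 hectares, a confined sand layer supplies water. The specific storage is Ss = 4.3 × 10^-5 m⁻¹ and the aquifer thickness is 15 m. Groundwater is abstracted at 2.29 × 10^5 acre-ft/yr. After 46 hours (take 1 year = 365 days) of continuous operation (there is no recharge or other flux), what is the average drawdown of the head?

Δh ≈ 20.9 m

S = Ss × b = 4.3 × 10^-5 m⁻¹ × 15 m = 6.45 × 10^-4
A = 11000 hectares = 1.1 × 10^8 m²
Q = 2.29 × 10^5 acre-ft/yr = 7.739 × 10^5 m³/d
t = 46 hours = 1.917 d
ΔV = Q × t = 7.739 × 10^5 m³/d × 1.917 d = 1.483 × 10^6 m³
Δh = ΔV / (S × A) = 1.483 × 10^6 / (6.45 × 10^-4 × 1.1 × 10^8) = 20.91 m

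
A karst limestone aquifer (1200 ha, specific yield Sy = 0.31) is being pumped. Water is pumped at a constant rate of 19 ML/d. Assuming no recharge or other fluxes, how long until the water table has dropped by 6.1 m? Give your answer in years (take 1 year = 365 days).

A = 1200 ha = 1.2 × 10^7 m²
ΔV = Sy × A × Δh = 0.31 × 1.2 × 10^7 × 6.1 = 2.269 × 10^7 m³
Q = 19 ML/d = 19000 m³/d
t = ΔV / Q = 2.269 × 10^7 m³ / 19000 m³/d = 1194 d
t = 1194 d ≈ 3.272 years

t ≈ 3.27 years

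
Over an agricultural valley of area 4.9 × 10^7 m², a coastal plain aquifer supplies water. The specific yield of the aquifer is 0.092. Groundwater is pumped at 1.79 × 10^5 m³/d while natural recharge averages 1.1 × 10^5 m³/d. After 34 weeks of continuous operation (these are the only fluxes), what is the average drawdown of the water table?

Δh ≈ 3.64 m

Net abstraction = 1.79 × 10^5 − 1.1 × 10^5 = 69000 m³/d
t = 34 weeks = 238 d
ΔV = Q × t = 69000 m³/d × 238 d = 1.642 × 10^7 m³
Δh = ΔV / (Sy × A) = 1.642 × 10^7 / (0.092 × 4.9 × 10^7) = 3.643 m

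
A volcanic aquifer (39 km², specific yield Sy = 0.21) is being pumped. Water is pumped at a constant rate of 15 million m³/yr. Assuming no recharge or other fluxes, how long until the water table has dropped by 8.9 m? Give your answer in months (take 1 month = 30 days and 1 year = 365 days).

t ≈ 59.1 months

A = 39 km² = 3.9 × 10^7 m²
ΔV = Sy × A × Δh = 0.21 × 3.9 × 10^7 × 8.9 = 7.289 × 10^7 m³
Q = 15 million m³/yr = 41100 m³/d
t = ΔV / Q = 7.289 × 10^7 m³ / 41100 m³/d = 1774 d
t = 1774 d ≈ 59.12 months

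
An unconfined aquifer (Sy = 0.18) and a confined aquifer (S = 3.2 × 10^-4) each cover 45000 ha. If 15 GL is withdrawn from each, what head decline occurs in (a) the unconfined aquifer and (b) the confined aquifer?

A = 45000 ha = 4.5 × 10^8 m²
ΔV = 15 GL = 1.5 × 10^7 m³
Unconfined: Δh_u = ΔV/(Sy·A) = 1.5 × 10^7/(0.18 × 4.5 × 10^8) = 0.1852 m
Confined: Δh_c = ΔV/(S·A) = 1.5 × 10^7/(3.2 × 10^-4 × 4.5 × 10^8) = 104.2 m

Δh_u ≈ 0.185 m; Δh_c ≈ 104 m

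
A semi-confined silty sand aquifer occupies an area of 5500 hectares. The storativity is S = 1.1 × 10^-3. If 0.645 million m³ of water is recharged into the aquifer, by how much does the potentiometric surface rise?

A = 5500 hectares = 5.5 × 10^7 m²
ΔV = 0.645 million m³ = 6.45 × 10^5 m³
Δh = ΔV / (S × A) = 6.45 × 10^5 m³ / (0.0011 × 5.5 × 10^7 m²) = 10.66 m

Δh ≈ 10.7 m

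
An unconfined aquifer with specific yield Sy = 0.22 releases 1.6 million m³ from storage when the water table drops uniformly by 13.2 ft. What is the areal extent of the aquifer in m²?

Δh = 13.2 ft = 4.023 m
ΔV = 1.6 million m³ = 1.6 × 10^6 m³
A = ΔV / (Sy × Δh) = 1.6 × 10^6 / (0.22 × 4.023) = 1.808 × 10^6 m²

A ≈ 1.81 × 10^6 m²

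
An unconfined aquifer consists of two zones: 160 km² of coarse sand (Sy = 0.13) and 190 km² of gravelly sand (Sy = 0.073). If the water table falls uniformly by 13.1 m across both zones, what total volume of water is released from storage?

A₁ = 160 km² = 1.6 × 10^8 m²; A₂ = 190 km² = 1.9 × 10^8 m²
ΔV₁ = 0.13 × 1.6 × 10^8 × 13.1 = 2.725 × 10^8 m³
ΔV₂ = 0.073 × 1.9 × 10^8 × 13.1 = 1.817 × 10^8 m³
ΔV = ΔV₁ + ΔV₂ = 4.542 × 10^8 m³

ΔV ≈ 4.54 × 10^8 m³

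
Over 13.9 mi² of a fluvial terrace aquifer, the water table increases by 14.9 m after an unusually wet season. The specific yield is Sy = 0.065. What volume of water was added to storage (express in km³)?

A = 13.9 mi² = 3.6 × 10^7 m²
ΔV = Sy × A × Δh = 0.065 × 3.6 × 10^7 m² × 14.9 m = 3.487 × 10^7 m³
ΔV = 3.487 × 10^7 m³ = 0.03487 km³

ΔV ≈ 0.0349 km³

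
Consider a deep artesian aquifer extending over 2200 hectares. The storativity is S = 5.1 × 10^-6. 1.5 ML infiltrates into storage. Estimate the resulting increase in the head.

Δh ≈ 13.4 m

A = 2200 hectares = 2.2 × 10^7 m²
ΔV = 1.5 ML = 1500 m³
Δh = ΔV / (S × A) = 1500 m³ / (5.1 × 10^-6 × 2.2 × 10^7 m²) = 13.37 m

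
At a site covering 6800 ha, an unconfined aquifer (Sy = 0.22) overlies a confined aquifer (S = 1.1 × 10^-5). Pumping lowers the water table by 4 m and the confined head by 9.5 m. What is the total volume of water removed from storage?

A = 6800 ha = 6.8 × 10^7 m²
Unconfined: ΔV_u = Sy × A × Δh_u = 0.22 × 6.8 × 10^7 × 4 = 5.984 × 10^7 m³
Confined: ΔV_c = S × A × Δh_c = 1.1 × 10^-5 × 6.8 × 10^7 × 9.5 = 7106 m³
Total ΔV = 5.984 × 10^7 + 7106 = 5.985 × 10^7 m³

ΔV ≈ 5.98 × 10^7 m³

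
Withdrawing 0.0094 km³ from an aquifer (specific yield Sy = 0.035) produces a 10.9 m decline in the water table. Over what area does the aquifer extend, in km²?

A ≈ 24.6 km²

ΔV = 0.0094 km³ = 9.4 × 10^6 m³
A = ΔV / (Sy × Δh) = 9.4 × 10^6 / (0.035 × 10.9) = 2.464 × 10^7 m²
A = 2.464 × 10^7 m² = 24.64 km²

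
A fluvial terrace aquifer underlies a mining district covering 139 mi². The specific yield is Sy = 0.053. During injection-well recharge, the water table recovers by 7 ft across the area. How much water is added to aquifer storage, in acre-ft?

ΔV ≈ 33000 acre-ft

A = 139 mi² = 3.6 × 10^8 m²
Δh = 7 ft = 2.134 m
ΔV = Sy × A × Δh = 0.053 × 3.6 × 10^8 m² × 2.134 m = 4.071 × 10^7 m³
ΔV = 4.071 × 10^7 m³ = 33000 acre-ft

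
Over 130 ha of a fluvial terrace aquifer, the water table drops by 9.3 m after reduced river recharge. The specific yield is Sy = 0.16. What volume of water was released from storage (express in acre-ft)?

A = 130 ha = 1.3 × 10^6 m²
ΔV = Sy × A × Δh = 0.16 × 1.3 × 10^6 m² × 9.3 m = 1.934 × 10^6 m³
ΔV = 1.934 × 10^6 m³ = 1568 acre-ft

ΔV ≈ 1570 acre-ft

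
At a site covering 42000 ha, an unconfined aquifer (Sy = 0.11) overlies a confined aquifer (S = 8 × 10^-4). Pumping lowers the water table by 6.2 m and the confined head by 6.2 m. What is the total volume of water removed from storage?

ΔV ≈ 2.89 × 10^8 m³

A = 42000 ha = 4.2 × 10^8 m²
Unconfined: ΔV_u = Sy × A × Δh_u = 0.11 × 4.2 × 10^8 × 6.2 = 2.864 × 10^8 m³
Confined: ΔV_c = S × A × Δh_c = 8 × 10^-4 × 4.2 × 10^8 × 6.2 = 2.083 × 10^6 m³
Total ΔV = 2.864 × 10^8 + 2.083 × 10^6 = 2.885 × 10^8 m³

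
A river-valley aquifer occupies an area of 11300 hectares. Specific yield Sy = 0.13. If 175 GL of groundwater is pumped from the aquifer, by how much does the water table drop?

Δh ≈ 11.9 m

A = 11300 hectares = 1.13 × 10^8 m²
ΔV = 175 GL = 1.75 × 10^8 m³
Δh = ΔV / (Sy × A) = 1.75 × 10^8 m³ / (0.13 × 1.13 × 10^8 m²) = 11.91 m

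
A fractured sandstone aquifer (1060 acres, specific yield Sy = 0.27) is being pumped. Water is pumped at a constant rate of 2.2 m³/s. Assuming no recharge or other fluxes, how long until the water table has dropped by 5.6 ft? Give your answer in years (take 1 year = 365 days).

A = 1060 acres = 4.29 × 10^6 m²
Δh = 5.6 ft = 1.707 m
ΔV = Sy × A × Δh = 0.27 × 4.29 × 10^6 × 1.707 = 1.977 × 10^6 m³
Q = 2.2 m³/s = 1.901 × 10^5 m³/d
t = ΔV / Q = 1.977 × 10^6 m³ / 1.901 × 10^5 m³/d = 10.4 d
t = 10.4 d ≈ 0.02849 years

t ≈ 0.0285 years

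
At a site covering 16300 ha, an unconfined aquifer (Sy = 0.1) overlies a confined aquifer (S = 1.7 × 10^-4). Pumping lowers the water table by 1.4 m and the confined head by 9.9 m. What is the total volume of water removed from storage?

A = 16300 ha = 1.63 × 10^8 m²
Unconfined: ΔV_u = Sy × A × Δh_u = 0.1 × 1.63 × 10^8 × 1.4 = 2.282 × 10^7 m³
Confined: ΔV_c = S × A × Δh_c = 1.7 × 10^-4 × 1.63 × 10^8 × 9.9 = 2.743 × 10^5 m³
Total ΔV = 2.282 × 10^7 + 2.743 × 10^5 = 2.309 × 10^7 m³

ΔV ≈ 2.31 × 10^7 m³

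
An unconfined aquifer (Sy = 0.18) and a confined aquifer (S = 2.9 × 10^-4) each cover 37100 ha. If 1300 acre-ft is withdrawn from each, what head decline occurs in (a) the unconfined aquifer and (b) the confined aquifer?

A = 37100 ha = 3.71 × 10^8 m²
ΔV = 1300 acre-ft = 1.604 × 10^6 m³
Unconfined: Δh_u = ΔV/(Sy·A) = 1.604 × 10^6/(0.18 × 3.71 × 10^8) = 0.02401 m
Confined: Δh_c = ΔV/(S·A) = 1.604 × 10^6/(2.9 × 10^-4 × 3.71 × 10^8) = 14.9 m

Δh_u ≈ 0.024 m; Δh_c ≈ 14.9 m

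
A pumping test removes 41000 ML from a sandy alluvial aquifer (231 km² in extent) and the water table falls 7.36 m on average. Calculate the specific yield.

Sy ≈ 0.024

A = 231 km² = 2.31 × 10^8 m²
ΔV = 41000 ML = 4.1 × 10^7 m³
Sy = ΔV / (A × Δh) = 4.1 × 10^7 m³ / (2.31 × 10^8 m² × 7.36 m) = 0.02412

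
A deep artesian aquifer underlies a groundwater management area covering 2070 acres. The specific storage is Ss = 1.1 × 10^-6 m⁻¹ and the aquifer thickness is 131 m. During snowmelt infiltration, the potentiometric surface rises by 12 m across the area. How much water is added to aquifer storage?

S = Ss × b = 1.1 × 10^-6 m⁻¹ × 131 m = 1.441 × 10^-4
A = 2070 acres = 8.377 × 10^6 m²
ΔV = S × A × Δh = 1.441 × 10^-4 × 8.377 × 10^6 m² × 12 m = 14490 m³

ΔV ≈ 14500 m³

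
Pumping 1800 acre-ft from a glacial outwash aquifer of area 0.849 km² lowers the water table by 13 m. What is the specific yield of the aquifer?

A = 0.849 km² = 8.49 × 10^5 m²
ΔV = 1800 acre-ft = 2.22 × 10^6 m³
Sy = ΔV / (A × Δh) = 2.22 × 10^6 m³ / (8.49 × 10^5 m² × 13 m) = 0.2012

Sy ≈ 0.2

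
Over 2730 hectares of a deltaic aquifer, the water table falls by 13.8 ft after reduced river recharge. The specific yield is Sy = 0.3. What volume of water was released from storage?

A = 2730 hectares = 2.73 × 10^7 m²
Δh = 13.8 ft = 4.206 m
ΔV = Sy × A × Δh = 0.3 × 2.73 × 10^7 m² × 4.206 m = 3.445 × 10^7 m³

ΔV ≈ 3.44 × 10^7 m³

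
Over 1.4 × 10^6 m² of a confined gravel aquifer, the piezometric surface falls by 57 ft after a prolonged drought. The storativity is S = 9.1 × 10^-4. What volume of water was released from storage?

ΔV ≈ 22100 m³

Δh = 57 ft = 17.37 m
ΔV = S × A × Δh = 9.1 × 10^-4 × 1.4 × 10^6 m² × 17.37 m = 22130 m³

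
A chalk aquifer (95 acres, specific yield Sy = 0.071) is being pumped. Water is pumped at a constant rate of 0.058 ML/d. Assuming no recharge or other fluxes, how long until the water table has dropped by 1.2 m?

t ≈ 565 days

A = 95 acres = 3.845 × 10^5 m²
ΔV = Sy × A × Δh = 0.071 × 3.845 × 10^5 × 1.2 = 32760 m³
Q = 0.058 ML/d = 58 m³/d
t = ΔV / Q = 32760 m³ / 58 m³/d = 564.7 d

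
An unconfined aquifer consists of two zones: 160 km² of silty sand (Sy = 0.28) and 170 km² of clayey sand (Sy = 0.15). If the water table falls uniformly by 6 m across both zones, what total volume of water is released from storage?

A₁ = 160 km² = 1.6 × 10^8 m²; A₂ = 170 km² = 1.7 × 10^8 m²
ΔV₁ = 0.28 × 1.6 × 10^8 × 6 = 2.688 × 10^8 m³
ΔV₂ = 0.15 × 1.7 × 10^8 × 6 = 1.53 × 10^8 m³
ΔV = ΔV₁ + ΔV₂ = 4.218 × 10^8 m³

ΔV ≈ 4.22 × 10^8 m³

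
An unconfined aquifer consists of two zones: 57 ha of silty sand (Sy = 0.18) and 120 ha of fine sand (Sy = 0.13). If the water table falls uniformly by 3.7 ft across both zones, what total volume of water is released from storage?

ΔV ≈ 2.92 × 10^5 m³

A₁ = 57 ha = 5.7 × 10^5 m²; A₂ = 120 ha = 1.2 × 10^6 m²
Δh = 3.7 ft = 1.128 m
ΔV₁ = 0.18 × 5.7 × 10^5 × 1.128 = 1.157 × 10^5 m³
ΔV₂ = 0.13 × 1.2 × 10^6 × 1.128 = 1.759 × 10^5 m³
ΔV = ΔV₁ + ΔV₂ = 2.916 × 10^5 m³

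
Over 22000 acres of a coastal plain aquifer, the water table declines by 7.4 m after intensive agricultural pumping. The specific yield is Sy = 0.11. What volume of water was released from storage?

ΔV ≈ 7.25 × 10^7 m³

A = 22000 acres = 8.903 × 10^7 m²
ΔV = Sy × A × Δh = 0.11 × 8.903 × 10^7 m² × 7.4 m = 7.247 × 10^7 m³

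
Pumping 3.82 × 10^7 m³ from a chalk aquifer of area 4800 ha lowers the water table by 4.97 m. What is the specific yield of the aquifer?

A = 4800 ha = 4.8 × 10^7 m²
Sy = ΔV / (A × Δh) = 3.82 × 10^7 m³ / (4.8 × 10^7 m² × 4.97 m) = 0.1601

Sy ≈ 0.16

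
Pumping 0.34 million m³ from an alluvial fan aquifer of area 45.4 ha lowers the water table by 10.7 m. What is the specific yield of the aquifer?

A = 45.4 ha = 4.54 × 10^5 m²
ΔV = 0.34 million m³ = 3.4 × 10^5 m³
Sy = ΔV / (A × Δh) = 3.4 × 10^5 m³ / (4.54 × 10^5 m² × 10.7 m) = 0.06999

Sy ≈ 0.07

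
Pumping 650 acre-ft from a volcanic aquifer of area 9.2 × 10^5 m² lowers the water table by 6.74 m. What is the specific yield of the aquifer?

Sy ≈ 0.13

ΔV = 650 acre-ft = 8.018 × 10^5 m³
Sy = ΔV / (A × Δh) = 8.018 × 10^5 m³ / (9.2 × 10^5 m² × 6.74 m) = 0.1293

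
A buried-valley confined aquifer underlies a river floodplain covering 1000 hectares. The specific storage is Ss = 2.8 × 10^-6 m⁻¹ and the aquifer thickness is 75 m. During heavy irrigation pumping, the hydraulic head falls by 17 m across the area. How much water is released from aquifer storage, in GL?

S = Ss × b = 2.8 × 10^-6 m⁻¹ × 75 m = 2.1 × 10^-4
A = 1000 hectares = 1 × 10^7 m²
ΔV = S × A × Δh = 2.1 × 10^-4 × 1 × 10^7 m² × 17 m = 35700 m³
ΔV = 35700 m³ = 0.0357 GL

ΔV ≈ 0.0357 GL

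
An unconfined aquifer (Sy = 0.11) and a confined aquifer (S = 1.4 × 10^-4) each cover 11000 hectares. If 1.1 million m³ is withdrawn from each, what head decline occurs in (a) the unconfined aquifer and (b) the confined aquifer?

A = 11000 hectares = 1.1 × 10^8 m²
ΔV = 1.1 million m³ = 1.1 × 10^6 m³
Unconfined: Δh_u = ΔV/(Sy·A) = 1.1 × 10^6/(0.11 × 1.1 × 10^8) = 0.09091 m
Confined: Δh_c = ΔV/(S·A) = 1.1 × 10^6/(1.4 × 10^-4 × 1.1 × 10^8) = 71.43 m

Δh_u ≈ 0.0909 m; Δh_c ≈ 71.4 m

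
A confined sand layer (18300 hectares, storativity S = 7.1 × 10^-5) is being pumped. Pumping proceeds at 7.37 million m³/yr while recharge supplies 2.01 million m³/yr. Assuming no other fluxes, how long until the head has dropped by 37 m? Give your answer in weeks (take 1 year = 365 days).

t ≈ 4.68 weeks

A = 18300 hectares = 1.83 × 10^8 m²
ΔV = S × A × Δh = 7.1 × 10^-5 × 1.83 × 10^8 × 37 = 4.807 × 10^5 m³
Net withdrawal = 7.37 − 2.01 = 5.36 million m³/yr = 14680 m³/d
t = ΔV / Q = 4.807 × 10^5 m³ / 14680 m³/d = 32.74 d
t = 32.74 d ≈ 4.677 weeks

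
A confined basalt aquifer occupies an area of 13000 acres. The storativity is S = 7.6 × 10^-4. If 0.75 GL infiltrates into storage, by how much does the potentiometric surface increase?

Δh ≈ 18.8 m

A = 13000 acres = 5.261 × 10^7 m²
ΔV = 0.75 GL = 7.5 × 10^5 m³
Δh = ΔV / (S × A) = 7.5 × 10^5 m³ / (7.6 × 10^-4 × 5.261 × 10^7 m²) = 18.76 m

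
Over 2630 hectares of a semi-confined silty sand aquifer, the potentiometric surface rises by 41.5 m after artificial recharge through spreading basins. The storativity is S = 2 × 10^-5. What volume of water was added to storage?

A = 2630 hectares = 2.63 × 10^7 m²
ΔV = S × A × Δh = 2 × 10^-5 × 2.63 × 10^7 m² × 41.5 m = 21830 m³

ΔV ≈ 21800 m³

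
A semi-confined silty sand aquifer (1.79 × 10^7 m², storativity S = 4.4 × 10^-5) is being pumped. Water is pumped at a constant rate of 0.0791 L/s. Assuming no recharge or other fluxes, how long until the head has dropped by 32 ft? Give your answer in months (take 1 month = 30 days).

Δh = 32 ft = 9.754 m
ΔV = S × A × Δh = 4.4 × 10^-5 × 1.79 × 10^7 × 9.754 = 7682 m³
Q = 0.0791 L/s = 6.834 m³/d
t = ΔV / Q = 7682 m³ / 6.834 m³/d = 1124 d
t = 1124 d ≈ 37.47 months

t ≈ 37.5 months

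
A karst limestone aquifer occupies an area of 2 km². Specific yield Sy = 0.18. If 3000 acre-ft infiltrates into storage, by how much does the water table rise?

Δh ≈ 10.3 m

A = 2 km² = 2 × 10^6 m²
ΔV = 3000 acre-ft = 3.7 × 10^6 m³
Δh = ΔV / (Sy × A) = 3.7 × 10^6 m³ / (0.18 × 2 × 10^6 m²) = 10.28 m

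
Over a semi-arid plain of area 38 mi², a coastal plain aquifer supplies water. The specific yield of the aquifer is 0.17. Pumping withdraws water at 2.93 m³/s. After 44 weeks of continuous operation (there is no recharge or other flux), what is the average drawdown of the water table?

Δh ≈ 4.66 m

A = 38 mi² = 9.842 × 10^7 m²
Q = 2.93 m³/s = 2.532 × 10^5 m³/d
t = 44 weeks = 308 d
ΔV = Q × t = 2.532 × 10^5 m³/d × 308 d = 7.797 × 10^7 m³
Δh = ΔV / (Sy × A) = 7.797 × 10^7 / (0.17 × 9.842 × 10^7) = 4.66 m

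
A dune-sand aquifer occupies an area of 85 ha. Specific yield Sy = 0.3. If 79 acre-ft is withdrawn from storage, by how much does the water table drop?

Δh ≈ 0.382 m

A = 85 ha = 8.5 × 10^5 m²
ΔV = 79 acre-ft = 97450 m³
Δh = ΔV / (Sy × A) = 97450 m³ / (0.3 × 8.5 × 10^5 m²) = 0.3821 m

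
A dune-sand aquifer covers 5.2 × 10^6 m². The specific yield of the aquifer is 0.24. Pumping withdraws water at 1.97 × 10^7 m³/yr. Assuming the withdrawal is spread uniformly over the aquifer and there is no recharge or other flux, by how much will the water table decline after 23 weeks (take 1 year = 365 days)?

Q = 1.97 × 10^7 m³/yr = 53970 m³/d
t = 23 weeks = 161 d
ΔV = Q × t = 53970 m³/d × 161 d = 8.69 × 10^6 m³
Δh = ΔV / (Sy × A) = 8.69 × 10^6 / (0.24 × 5.2 × 10^6) = 6.963 m

Δh ≈ 6.96 m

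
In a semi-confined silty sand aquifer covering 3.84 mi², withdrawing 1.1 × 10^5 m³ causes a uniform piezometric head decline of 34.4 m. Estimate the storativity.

A = 3.84 mi² = 9.946 × 10^6 m²
S = ΔV / (A × Δh) = 1.1 × 10^5 m³ / (9.946 × 10^6 m² × 34.4 m) = 3.215 × 10^-4

S ≈ 3.2 × 10^-4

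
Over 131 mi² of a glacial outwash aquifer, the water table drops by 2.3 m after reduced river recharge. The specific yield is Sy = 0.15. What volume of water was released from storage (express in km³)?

ΔV ≈ 0.117 km³

A = 131 mi² = 3.393 × 10^8 m²
ΔV = Sy × A × Δh = 0.15 × 3.393 × 10^8 m² × 2.3 m = 1.171 × 10^8 m³
ΔV = 1.171 × 10^8 m³ = 0.1171 km³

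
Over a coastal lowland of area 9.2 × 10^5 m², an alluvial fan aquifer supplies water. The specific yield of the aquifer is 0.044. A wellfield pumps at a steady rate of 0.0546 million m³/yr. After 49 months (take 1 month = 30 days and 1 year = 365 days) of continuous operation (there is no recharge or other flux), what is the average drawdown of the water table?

Δh ≈ 5.43 m

Q = 0.0546 million m³/yr = 149.6 m³/d
t = 49 months = 1470 d
ΔV = Q × t = 149.6 m³/d × 1470 d = 2.199 × 10^5 m³
Δh = ΔV / (Sy × A) = 2.199 × 10^5 / (0.044 × 9.2 × 10^5) = 5.432 m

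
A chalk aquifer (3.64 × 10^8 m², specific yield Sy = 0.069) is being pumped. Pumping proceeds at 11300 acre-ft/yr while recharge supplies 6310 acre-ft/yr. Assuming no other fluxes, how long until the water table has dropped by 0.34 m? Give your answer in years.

ΔV = Sy × A × Δh = 0.069 × 3.64 × 10^8 × 0.34 = 8.539 × 10^6 m³
Net withdrawal = 11300 − 6310 = 4990 acre-ft/yr = 16860 m³/d
t = ΔV / Q = 8.539 × 10^6 m³ / 16860 m³/d = 506.4 d
t = 506.4 d ≈ 1.387 years

t ≈ 1.39 years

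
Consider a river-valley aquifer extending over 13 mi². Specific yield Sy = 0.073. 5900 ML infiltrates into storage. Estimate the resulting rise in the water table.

A = 13 mi² = 3.367 × 10^7 m²
ΔV = 5900 ML = 5.9 × 10^6 m³
Δh = ΔV / (Sy × A) = 5.9 × 10^6 m³ / (0.073 × 3.367 × 10^7 m²) = 2.4 m

Δh ≈ 2.4 m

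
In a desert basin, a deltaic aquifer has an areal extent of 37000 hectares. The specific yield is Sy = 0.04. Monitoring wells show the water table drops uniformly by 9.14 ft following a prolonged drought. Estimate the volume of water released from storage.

ΔV ≈ 4.12 × 10^7 m³

A = 37000 hectares = 3.7 × 10^8 m²
Δh = 9.14 ft = 2.786 m
ΔV = Sy × A × Δh = 0.04 × 3.7 × 10^8 m² × 2.786 m = 4.123 × 10^7 m³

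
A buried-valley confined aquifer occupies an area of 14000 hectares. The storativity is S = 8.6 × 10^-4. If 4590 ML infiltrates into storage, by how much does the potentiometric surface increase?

Δh ≈ 38.1 m

A = 14000 hectares = 1.4 × 10^8 m²
ΔV = 4590 ML = 4.59 × 10^6 m³
Δh = ΔV / (S × A) = 4.59 × 10^6 m³ / (8.6 × 10^-4 × 1.4 × 10^8 m²) = 38.12 m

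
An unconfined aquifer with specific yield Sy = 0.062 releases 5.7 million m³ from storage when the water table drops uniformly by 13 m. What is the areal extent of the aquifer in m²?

ΔV = 5.7 million m³ = 5.7 × 10^6 m³
A = ΔV / (Sy × Δh) = 5.7 × 10^6 / (0.062 × 13) = 7.072 × 10^6 m²

A ≈ 7.07 × 10^6 m²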